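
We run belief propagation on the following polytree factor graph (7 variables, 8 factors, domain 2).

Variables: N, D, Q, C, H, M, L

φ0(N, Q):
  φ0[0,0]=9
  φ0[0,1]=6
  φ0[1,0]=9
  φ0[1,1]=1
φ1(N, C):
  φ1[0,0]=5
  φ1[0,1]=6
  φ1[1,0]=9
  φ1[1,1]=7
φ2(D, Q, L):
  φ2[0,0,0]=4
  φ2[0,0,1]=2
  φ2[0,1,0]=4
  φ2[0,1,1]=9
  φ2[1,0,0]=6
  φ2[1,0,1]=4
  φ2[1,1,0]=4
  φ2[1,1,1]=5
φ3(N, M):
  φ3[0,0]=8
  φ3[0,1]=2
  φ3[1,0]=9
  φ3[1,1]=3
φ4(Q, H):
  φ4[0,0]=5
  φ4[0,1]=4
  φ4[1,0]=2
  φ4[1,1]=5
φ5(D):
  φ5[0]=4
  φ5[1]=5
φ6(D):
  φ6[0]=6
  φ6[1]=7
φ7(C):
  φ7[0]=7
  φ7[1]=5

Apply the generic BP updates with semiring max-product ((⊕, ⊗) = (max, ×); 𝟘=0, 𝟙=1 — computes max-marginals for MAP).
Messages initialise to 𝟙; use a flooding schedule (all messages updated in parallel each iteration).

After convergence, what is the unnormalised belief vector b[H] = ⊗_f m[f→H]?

init: all messages = 𝟙 over 2 values
r1 m[φ0→N] = [9, 9]
r1 m[φ0→Q] = [9, 6]
r1 m[φ1→N] = [6, 9]
r1 m[φ1→C] = [9, 7]
r1 m[φ2→D] = [9, 6]
r1 m[φ2→Q] = [6, 9]
r1 m[φ2→L] = [6, 9]
r1 m[φ3→N] = [8, 9]
r1 m[φ3→M] = [9, 3]
r1 m[φ4→Q] = [5, 5]
r1 m[φ4→H] = [5, 5]
r1 m[φ5→D] = [4, 5]
r1 m[φ6→D] = [6, 7]
r1 m[φ7→C] = [7, 5]
r1 m[N→φ0] = [1, 1]
r1 m[N→φ1] = [1, 1]
r1 m[N→φ3] = [1, 1]
r1 m[D→φ2] = [1, 1]
r1 m[D→φ5] = [1, 1]
r1 m[D→φ6] = [1, 1]
r1 m[Q→φ0] = [1, 1]
r1 m[Q→φ2] = [1, 1]
r1 m[Q→φ4] = [1, 1]
r1 m[C→φ1] = [1, 1]
r1 m[C→φ7] = [1, 1]
r1 m[H→φ4] = [1, 1]
r1 m[M→φ3] = [1, 1]
r1 m[L→φ2] = [1, 1]
r2 m[φ0→N] = [9, 9]
r2 m[φ0→Q] = [9, 6]
r2 m[φ1→N] = [6, 9]
r2 m[φ1→C] = [9, 7]
r2 m[φ2→D] = [9, 6]
r2 m[φ2→Q] = [6, 9]
r2 m[φ2→L] = [6, 9]
r2 m[φ3→N] = [8, 9]
r2 m[φ3→M] = [9, 3]
r2 m[φ4→Q] = [5, 5]
r2 m[φ4→H] = [5, 5]
r2 m[φ5→D] = [4, 5]
r2 m[φ6→D] = [6, 7]
r2 m[φ7→C] = [7, 5]
r2 m[N→φ0] = [48, 81]
r2 m[N→φ1] = [72, 81]
r2 m[N→φ3] = [54, 81]
r2 m[D→φ2] = [24, 35]
r2 m[D→φ5] = [54, 42]
r2 m[D→φ6] = [36, 30]
r2 m[Q→φ0] = [30, 45]
r2 m[Q→φ2] = [45, 30]
r2 m[Q→φ4] = [54, 54]
r2 m[C→φ1] = [7, 5]
r2 m[C→φ7] = [9, 7]
r2 m[H→φ4] = [1, 1]
r2 m[M→φ3] = [1, 1]
r2 m[L→φ2] = [1, 1]
r3 m[φ0→N] = [270, 270]
r3 m[φ0→Q] = [729, 288]
r3 m[φ1→N] = [35, 63]
r3 m[φ1→C] = [729, 567]
r3 m[φ2→D] = [270, 270]
r3 m[φ2→Q] = [210, 216]
r3 m[φ2→L] = [9450, 6480]
r3 m[φ3→N] = [8, 9]
r3 m[φ3→M] = [729, 243]
r3 m[φ4→Q] = [5, 5]
r3 m[φ4→H] = [270, 270]
r3 m[φ5→D] = [4, 5]
r3 m[φ6→D] = [6, 7]
r3 m[φ7→C] = [7, 5]
r3 m[N→φ0] = [48, 81]
r3 m[N→φ1] = [72, 81]
r3 m[N→φ3] = [54, 81]
r3 m[D→φ2] = [24, 35]
r3 m[D→φ5] = [54, 42]
r3 m[D→φ6] = [36, 30]
r3 m[Q→φ0] = [30, 45]
r3 m[Q→φ2] = [45, 30]
r3 m[Q→φ4] = [54, 54]
r3 m[C→φ1] = [7, 5]
r3 m[C→φ7] = [9, 7]
r3 m[H→φ4] = [1, 1]
r3 m[M→φ3] = [1, 1]
r3 m[L→φ2] = [1, 1]
r4 m[φ0→N] = [270, 270]
r4 m[φ0→Q] = [729, 288]
r4 m[φ1→N] = [35, 63]
r4 m[φ1→C] = [729, 567]
r4 m[φ2→D] = [270, 270]
r4 m[φ2→Q] = [210, 216]
r4 m[φ2→L] = [9450, 6480]
r4 m[φ3→N] = [8, 9]
r4 m[φ3→M] = [729, 243]
r4 m[φ4→Q] = [5, 5]
r4 m[φ4→H] = [270, 270]
r4 m[φ5→D] = [4, 5]
r4 m[φ6→D] = [6, 7]
r4 m[φ7→C] = [7, 5]
r4 m[N→φ0] = [280, 567]
r4 m[N→φ1] = [2160, 2430]
r4 m[N→φ3] = [9450, 17010]
r4 m[D→φ2] = [24, 35]
r4 m[D→φ5] = [1620, 1890]
r4 m[D→φ6] = [1080, 1350]
r4 m[Q→φ0] = [1050, 1080]
r4 m[Q→φ2] = [3645, 1440]
r4 m[Q→φ4] = [153090, 62208]
r4 m[C→φ1] = [7, 5]
r4 m[C→φ7] = [729, 567]
r4 m[H→φ4] = [1, 1]
r4 m[M→φ3] = [1, 1]
r4 m[L→φ2] = [1, 1]
r5 m[φ0→N] = [9450, 9450]
r5 m[φ0→Q] = [5103, 1680]
r5 m[φ1→N] = [35, 63]
r5 m[φ1→C] = [21870, 17010]
r5 m[φ2→D] = [14580, 21870]
r5 m[φ2→Q] = [210, 216]
r5 m[φ2→L] = [765450, 510300]
r5 m[φ3→N] = [8, 9]
r5 m[φ3→M] = [153090, 51030]
r5 m[φ4→Q] = [5, 5]
r5 m[φ4→H] = [765450, 612360]
r5 m[φ5→D] = [4, 5]
r5 m[φ6→D] = [6, 7]
r5 m[φ7→C] = [7, 5]
r5 m[N→φ0] = [280, 567]
r5 m[N→φ1] = [2160, 2430]
r5 m[N→φ3] = [9450, 17010]
r5 m[D→φ2] = [24, 35]
r5 m[D→φ5] = [1620, 1890]
r5 m[D→φ6] = [1080, 1350]
r5 m[Q→φ0] = [1050, 1080]
r5 m[Q→φ2] = [3645, 1440]
r5 m[Q→φ4] = [153090, 62208]
r5 m[C→φ1] = [7, 5]
r5 m[C→φ7] = [729, 567]
r5 m[H→φ4] = [1, 1]
r5 m[M→φ3] = [1, 1]
r5 m[L→φ2] = [1, 1]
r6 m[φ0→N] = [9450, 9450]
r6 m[φ0→Q] = [5103, 1680]
r6 m[φ1→N] = [35, 63]
r6 m[φ1→C] = [21870, 17010]
r6 m[φ2→D] = [14580, 21870]
r6 m[φ2→Q] = [210, 216]
r6 m[φ2→L] = [765450, 510300]
r6 m[φ3→N] = [8, 9]
r6 m[φ3→M] = [153090, 51030]
r6 m[φ4→Q] = [5, 5]
r6 m[φ4→H] = [765450, 612360]
r6 m[φ5→D] = [4, 5]
r6 m[φ6→D] = [6, 7]
r6 m[φ7→C] = [7, 5]
r6 m[N→φ0] = [280, 567]
r6 m[N→φ1] = [75600, 85050]
r6 m[N→φ3] = [330750, 595350]
r6 m[D→φ2] = [24, 35]
r6 m[D→φ5] = [87480, 153090]
r6 m[D→φ6] = [58320, 109350]
r6 m[Q→φ0] = [1050, 1080]
r6 m[Q→φ2] = [25515, 8400]
r6 m[Q→φ4] = [1071630, 362880]
r6 m[C→φ1] = [7, 5]
r6 m[C→φ7] = [21870, 17010]
r6 m[H→φ4] = [1, 1]
r6 m[M→φ3] = [1, 1]
r6 m[L→φ2] = [1, 1]
r7 m[φ0→N] = [9450, 9450]
r7 m[φ0→Q] = [5103, 1680]
r7 m[φ1→N] = [35, 63]
r7 m[φ1→C] = [765450, 595350]
r7 m[φ2→D] = [102060, 153090]
r7 m[φ2→Q] = [210, 216]
r7 m[φ2→L] = [5358150, 3572100]
r7 m[φ3→N] = [8, 9]
r7 m[φ3→M] = [5358150, 1786050]
r7 m[φ4→Q] = [5, 5]
r7 m[φ4→H] = [5358150, 4286520]
r7 m[φ5→D] = [4, 5]
r7 m[φ6→D] = [6, 7]
r7 m[φ7→C] = [7, 5]
r7 m[N→φ0] = [280, 567]
r7 m[N→φ1] = [75600, 85050]
r7 m[N→φ3] = [330750, 595350]
r7 m[D→φ2] = [24, 35]
r7 m[D→φ5] = [87480, 153090]
r7 m[D→φ6] = [58320, 109350]
r7 m[Q→φ0] = [1050, 1080]
r7 m[Q→φ2] = [25515, 8400]
r7 m[Q→φ4] = [1071630, 362880]
r7 m[C→φ1] = [7, 5]
r7 m[C→φ7] = [21870, 17010]
r7 m[H→φ4] = [1, 1]
r7 m[M→φ3] = [1, 1]
r7 m[L→φ2] = [1, 1]
r8 m[φ0→N] = [9450, 9450]
r8 m[φ0→Q] = [5103, 1680]
r8 m[φ1→N] = [35, 63]
r8 m[φ1→C] = [765450, 595350]
r8 m[φ2→D] = [102060, 153090]
r8 m[φ2→Q] = [210, 216]
r8 m[φ2→L] = [5358150, 3572100]
r8 m[φ3→N] = [8, 9]
r8 m[φ3→M] = [5358150, 1786050]
r8 m[φ4→Q] = [5, 5]
r8 m[φ4→H] = [5358150, 4286520]
r8 m[φ5→D] = [4, 5]
r8 m[φ6→D] = [6, 7]
r8 m[φ7→C] = [7, 5]
r8 m[N→φ0] = [280, 567]
r8 m[N→φ1] = [75600, 85050]
r8 m[N→φ3] = [330750, 595350]
r8 m[D→φ2] = [24, 35]
r8 m[D→φ5] = [612360, 1071630]
r8 m[D→φ6] = [408240, 765450]
r8 m[Q→φ0] = [1050, 1080]
r8 m[Q→φ2] = [25515, 8400]
r8 m[Q→φ4] = [1071630, 362880]
r8 m[C→φ1] = [7, 5]
r8 m[C→φ7] = [765450, 595350]
r8 m[H→φ4] = [1, 1]
r8 m[M→φ3] = [1, 1]
r8 m[L→φ2] = [1, 1]
r9 m[φ0→N] = [9450, 9450]
r9 m[φ0→Q] = [5103, 1680]
r9 m[φ1→N] = [35, 63]
r9 m[φ1→C] = [765450, 595350]
r9 m[φ2→D] = [102060, 153090]
r9 m[φ2→Q] = [210, 216]
r9 m[φ2→L] = [5358150, 3572100]
r9 m[φ3→N] = [8, 9]
r9 m[φ3→M] = [5358150, 1786050]
r9 m[φ4→Q] = [5, 5]
r9 m[φ4→H] = [5358150, 4286520]
r9 m[φ5→D] = [4, 5]
r9 m[φ6→D] = [6, 7]
r9 m[φ7→C] = [7, 5]
r9 m[N→φ0] = [280, 567]
r9 m[N→φ1] = [75600, 85050]
r9 m[N→φ3] = [330750, 595350]
r9 m[D→φ2] = [24, 35]
r9 m[D→φ5] = [612360, 1071630]
r9 m[D→φ6] = [408240, 765450]
r9 m[Q→φ0] = [1050, 1080]
r9 m[Q→φ2] = [25515, 8400]
r9 m[Q→φ4] = [1071630, 362880]
r9 m[C→φ1] = [7, 5]
r9 m[C→φ7] = [765450, 595350]
r9 m[H→φ4] = [1, 1]
r9 m[M→φ3] = [1, 1]
r9 m[L→φ2] = [1, 1]
fixed point reached at round 9
b[H] = ⊗ incoming = [5358150, 4286520]

b[H] = [5358150, 4286520]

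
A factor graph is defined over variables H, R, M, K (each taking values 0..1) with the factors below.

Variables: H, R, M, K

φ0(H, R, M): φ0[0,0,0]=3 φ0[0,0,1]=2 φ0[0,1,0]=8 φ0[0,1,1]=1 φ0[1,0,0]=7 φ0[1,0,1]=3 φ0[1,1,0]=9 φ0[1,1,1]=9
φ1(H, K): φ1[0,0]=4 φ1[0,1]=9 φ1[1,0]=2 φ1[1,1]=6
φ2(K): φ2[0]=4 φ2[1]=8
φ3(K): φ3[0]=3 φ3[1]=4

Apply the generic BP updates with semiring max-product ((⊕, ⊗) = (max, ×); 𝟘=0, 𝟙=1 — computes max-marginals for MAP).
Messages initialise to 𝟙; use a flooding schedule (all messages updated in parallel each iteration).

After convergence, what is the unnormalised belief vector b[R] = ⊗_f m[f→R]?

b[R] = [1344, 2304]

init: all messages = 𝟙 over 2 values
r1 m[φ0→H] = [8, 9]
r1 m[φ0→R] = [7, 9]
r1 m[φ0→M] = [9, 9]
r1 m[φ1→H] = [9, 6]
r1 m[φ1→K] = [4, 9]
r1 m[φ2→K] = [4, 8]
r1 m[φ3→K] = [3, 4]
r1 m[H→φ0] = [1, 1]
r1 m[H→φ1] = [1, 1]
r1 m[R→φ0] = [1, 1]
r1 m[M→φ0] = [1, 1]
r1 m[K→φ1] = [1, 1]
r1 m[K→φ2] = [1, 1]
r1 m[K→φ3] = [1, 1]
r2 m[φ0→H] = [8, 9]
r2 m[φ0→R] = [7, 9]
r2 m[φ0→M] = [9, 9]
r2 m[φ1→H] = [9, 6]
r2 m[φ1→K] = [4, 9]
r2 m[φ2→K] = [4, 8]
r2 m[φ3→K] = [3, 4]
r2 m[H→φ0] = [9, 6]
r2 m[H→φ1] = [8, 9]
r2 m[R→φ0] = [1, 1]
r2 m[M→φ0] = [1, 1]
r2 m[K→φ1] = [12, 32]
r2 m[K→φ2] = [12, 36]
r2 m[K→φ3] = [16, 72]
r3 m[φ0→H] = [8, 9]
r3 m[φ0→R] = [42, 72]
r3 m[φ0→M] = [72, 54]
r3 m[φ1→H] = [288, 192]
r3 m[φ1→K] = [32, 72]
r3 m[φ2→K] = [4, 8]
r3 m[φ3→K] = [3, 4]
r3 m[H→φ0] = [9, 6]
r3 m[H→φ1] = [8, 9]
r3 m[R→φ0] = [1, 1]
r3 m[M→φ0] = [1, 1]
r3 m[K→φ1] = [12, 32]
r3 m[K→φ2] = [12, 36]
r3 m[K→φ3] = [16, 72]
r4 m[φ0→H] = [8, 9]
r4 m[φ0→R] = [42, 72]
r4 m[φ0→M] = [72, 54]
r4 m[φ1→H] = [288, 192]
r4 m[φ1→K] = [32, 72]
r4 m[φ2→K] = [4, 8]
r4 m[φ3→K] = [3, 4]
r4 m[H→φ0] = [288, 192]
r4 m[H→φ1] = [8, 9]
r4 m[R→φ0] = [1, 1]
r4 m[M→φ0] = [1, 1]
r4 m[K→φ1] = [12, 32]
r4 m[K→φ2] = [96, 288]
r4 m[K→φ3] = [128, 576]
r5 m[φ0→H] = [8, 9]
r5 m[φ0→R] = [1344, 2304]
r5 m[φ0→M] = [2304, 1728]
r5 m[φ1→H] = [288, 192]
r5 m[φ1→K] = [32, 72]
r5 m[φ2→K] = [4, 8]
r5 m[φ3→K] = [3, 4]
r5 m[H→φ0] = [288, 192]
r5 m[H→φ1] = [8, 9]
r5 m[R→φ0] = [1, 1]
r5 m[M→φ0] = [1, 1]
r5 m[K→φ1] = [12, 32]
r5 m[K→φ2] = [96, 288]
r5 m[K→φ3] = [128, 576]
r6 m[φ0→H] = [8, 9]
r6 m[φ0→R] = [1344, 2304]
r6 m[φ0→M] = [2304, 1728]
r6 m[φ1→H] = [288, 192]
r6 m[φ1→K] = [32, 72]
r6 m[φ2→K] = [4, 8]
r6 m[φ3→K] = [3, 4]
r6 m[H→φ0] = [288, 192]
r6 m[H→φ1] = [8, 9]
r6 m[R→φ0] = [1, 1]
r6 m[M→φ0] = [1, 1]
r6 m[K→φ1] = [12, 32]
r6 m[K→φ2] = [96, 288]
r6 m[K→φ3] = [128, 576]
fixed point reached at round 6
b[R] = ⊗ incoming = [1344, 2304]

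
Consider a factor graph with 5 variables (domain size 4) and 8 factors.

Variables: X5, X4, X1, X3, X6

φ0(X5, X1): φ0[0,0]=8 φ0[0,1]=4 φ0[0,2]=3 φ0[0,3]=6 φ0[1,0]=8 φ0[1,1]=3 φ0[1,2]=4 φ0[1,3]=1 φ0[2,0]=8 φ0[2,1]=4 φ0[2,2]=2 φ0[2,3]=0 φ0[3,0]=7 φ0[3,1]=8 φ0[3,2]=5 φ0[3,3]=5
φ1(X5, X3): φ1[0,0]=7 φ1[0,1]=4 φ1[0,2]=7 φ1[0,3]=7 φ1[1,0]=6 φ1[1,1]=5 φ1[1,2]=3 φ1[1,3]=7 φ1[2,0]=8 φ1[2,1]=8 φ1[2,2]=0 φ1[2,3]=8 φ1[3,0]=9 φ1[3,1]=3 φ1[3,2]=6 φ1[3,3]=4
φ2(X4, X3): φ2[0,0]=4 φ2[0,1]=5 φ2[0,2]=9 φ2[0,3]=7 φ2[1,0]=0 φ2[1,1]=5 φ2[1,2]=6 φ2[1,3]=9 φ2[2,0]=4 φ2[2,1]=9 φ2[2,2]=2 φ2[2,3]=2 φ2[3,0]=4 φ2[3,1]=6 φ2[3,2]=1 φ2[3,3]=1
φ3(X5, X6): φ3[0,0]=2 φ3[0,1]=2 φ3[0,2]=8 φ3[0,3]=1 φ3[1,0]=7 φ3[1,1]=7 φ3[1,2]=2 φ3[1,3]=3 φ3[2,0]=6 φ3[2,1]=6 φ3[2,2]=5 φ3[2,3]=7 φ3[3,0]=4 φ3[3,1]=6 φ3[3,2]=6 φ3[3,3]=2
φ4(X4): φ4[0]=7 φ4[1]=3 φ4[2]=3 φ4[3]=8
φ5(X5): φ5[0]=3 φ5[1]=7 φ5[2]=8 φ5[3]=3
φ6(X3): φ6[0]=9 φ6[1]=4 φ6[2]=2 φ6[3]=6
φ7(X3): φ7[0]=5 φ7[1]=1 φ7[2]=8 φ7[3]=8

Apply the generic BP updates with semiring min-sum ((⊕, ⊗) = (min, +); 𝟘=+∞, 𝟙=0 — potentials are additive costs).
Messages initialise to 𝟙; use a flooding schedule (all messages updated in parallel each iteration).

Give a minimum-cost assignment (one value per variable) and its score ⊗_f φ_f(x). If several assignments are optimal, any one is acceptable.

assignment: (X5=0, X4=1, X1=2, X3=1, X6=3); score = 24

init: all messages = 𝟙 over 4 values
r1 m[φ0→X5] = [3, 1, 0, 5]
r1 m[φ0→X1] = [7, 3, 2, 0]
r1 m[φ1→X5] = [4, 3, 0, 3]
r1 m[φ1→X3] = [6, 3, 0, 4]
r1 m[φ2→X4] = [4, 0, 2, 1]
r1 m[φ2→X3] = [0, 5, 1, 1]
r1 m[φ3→X5] = [1, 2, 5, 2]
r1 m[φ3→X6] = [2, 2, 2, 1]
r1 m[φ4→X4] = [7, 3, 3, 8]
r1 m[φ5→X5] = [3, 7, 8, 3]
r1 m[φ6→X3] = [9, 4, 2, 6]
r1 m[φ7→X3] = [5, 1, 8, 8]
r1 m[X5→φ0] = [0, 0, 0, 0]
r1 m[X5→φ1] = [0, 0, 0, 0]
r1 m[X5→φ3] = [0, 0, 0, 0]
r1 m[X5→φ5] = [0, 0, 0, 0]
r1 m[X4→φ2] = [0, 0, 0, 0]
r1 m[X4→φ4] = [0, 0, 0, 0]
r1 m[X1→φ0] = [0, 0, 0, 0]
r1 m[X3→φ1] = [0, 0, 0, 0]
r1 m[X3→φ2] = [0, 0, 0, 0]
r1 m[X3→φ6] = [0, 0, 0, 0]
r1 m[X3→φ7] = [0, 0, 0, 0]
r1 m[X6→φ3] = [0, 0, 0, 0]
r2 m[φ0→X5] = [3, 1, 0, 5]
r2 m[φ0→X1] = [7, 3, 2, 0]
r2 m[φ1→X5] = [4, 3, 0, 3]
r2 m[φ1→X3] = [6, 3, 0, 4]
r2 m[φ2→X4] = [4, 0, 2, 1]
r2 m[φ2→X3] = [0, 5, 1, 1]
r2 m[φ3→X5] = [1, 2, 5, 2]
r2 m[φ3→X6] = [2, 2, 2, 1]
r2 m[φ4→X4] = [7, 3, 3, 8]
r2 m[φ5→X5] = [3, 7, 8, 3]
r2 m[φ6→X3] = [9, 4, 2, 6]
r2 m[φ7→X3] = [5, 1, 8, 8]
r2 m[X5→φ0] = [8, 12, 13, 8]
r2 m[X5→φ1] = [7, 10, 13, 10]
r2 m[X5→φ3] = [10, 11, 8, 11]
r2 m[X5→φ5] = [8, 6, 5, 10]
r2 m[X4→φ2] = [7, 3, 3, 8]
r2 m[X4→φ4] = [4, 0, 2, 1]
r2 m[X1→φ0] = [0, 0, 0, 0]
r2 m[X3→φ1] = [14, 10, 11, 15]
r2 m[X3→φ2] = [20, 8, 10, 18]
r2 m[X3→φ6] = [11, 9, 9, 13]
r2 m[X3→φ7] = [15, 12, 3, 11]
r2 m[X6→φ3] = [0, 0, 0, 0]
r3 m[φ0→X5] = [3, 1, 0, 5]
r3 m[φ0→X1] = [15, 12, 11, 13]
r3 m[φ1→X5] = [14, 14, 11, 13]
r3 m[φ1→X3] = [14, 11, 13, 14]
r3 m[φ2→X4] = [13, 13, 12, 11]
r3 m[φ2→X3] = [3, 8, 5, 5]
r3 m[φ3→X5] = [1, 2, 5, 2]
r3 m[φ3→X6] = [12, 12, 13, 11]
r3 m[φ4→X4] = [7, 3, 3, 8]
r3 m[φ5→X5] = [3, 7, 8, 3]
r3 m[φ6→X3] = [9, 4, 2, 6]
r3 m[φ7→X3] = [5, 1, 8, 8]
r3 m[X5→φ0] = [8, 12, 13, 8]
r3 m[X5→φ1] = [7, 10, 13, 10]
r3 m[X5→φ3] = [10, 11, 8, 11]
r3 m[X5→φ5] = [8, 6, 5, 10]
r3 m[X4→φ2] = [7, 3, 3, 8]
r3 m[X4→φ4] = [4, 0, 2, 1]
r3 m[X1→φ0] = [0, 0, 0, 0]
r3 m[X3→φ1] = [14, 10, 11, 15]
r3 m[X3→φ2] = [20, 8, 10, 18]
r3 m[X3→φ6] = [11, 9, 9, 13]
r3 m[X3→φ7] = [15, 12, 3, 11]
r3 m[X6→φ3] = [0, 0, 0, 0]
r4 m[φ0→X5] = [3, 1, 0, 5]
r4 m[φ0→X1] = [15, 12, 11, 13]
r4 m[φ1→X5] = [14, 14, 11, 13]
r4 m[φ1→X3] = [14, 11, 13, 14]
r4 m[φ2→X4] = [13, 13, 12, 11]
r4 m[φ2→X3] = [3, 8, 5, 5]
r4 m[φ3→X5] = [1, 2, 5, 2]
r4 m[φ3→X6] = [12, 12, 13, 11]
r4 m[φ4→X4] = [7, 3, 3, 8]
r4 m[φ5→X5] = [3, 7, 8, 3]
r4 m[φ6→X3] = [9, 4, 2, 6]
r4 m[φ7→X3] = [5, 1, 8, 8]
r4 m[X5→φ0] = [18, 23, 24, 18]
r4 m[X5→φ1] = [7, 10, 13, 10]
r4 m[X5→φ3] = [20, 22, 19, 21]
r4 m[X5→φ5] = [18, 17, 16, 20]
r4 m[X4→φ2] = [7, 3, 3, 8]
r4 m[X4→φ4] = [13, 13, 12, 11]
r4 m[X1→φ0] = [0, 0, 0, 0]
r4 m[X3→φ1] = [17, 13, 15, 19]
r4 m[X3→φ2] = [28, 16, 23, 28]
r4 m[X3→φ6] = [22, 20, 26, 27]
r4 m[X3→φ7] = [26, 23, 20, 25]
r4 m[X6→φ3] = [0, 0, 0, 0]
r5 m[φ0→X5] = [3, 1, 0, 5]
r5 m[φ0→X1] = [25, 22, 21, 23]
r5 m[φ1→X5] = [17, 18, 15, 16]
r5 m[φ1→X3] = [14, 11, 13, 14]
r5 m[φ2→X4] = [21, 21, 25, 22]
r5 m[φ2→X3] = [3, 8, 5, 5]
r5 m[φ3→X5] = [1, 2, 5, 2]
r5 m[φ3→X6] = [22, 22, 24, 21]
r5 m[φ4→X4] = [7, 3, 3, 8]
r5 m[φ5→X5] = [3, 7, 8, 3]
r5 m[φ6→X3] = [9, 4, 2, 6]
r5 m[φ7→X3] = [5, 1, 8, 8]
r5 m[X5→φ0] = [18, 23, 24, 18]
r5 m[X5→φ1] = [7, 10, 13, 10]
r5 m[X5→φ3] = [20, 22, 19, 21]
r5 m[X5→φ5] = [18, 17, 16, 20]
r5 m[X4→φ2] = [7, 3, 3, 8]
r5 m[X4→φ4] = [13, 13, 12, 11]
r5 m[X1→φ0] = [0, 0, 0, 0]
r5 m[X3→φ1] = [17, 13, 15, 19]
r5 m[X3→φ2] = [28, 16, 23, 28]
r5 m[X3→φ6] = [22, 20, 26, 27]
r5 m[X3→φ7] = [26, 23, 20, 25]
r5 m[X6→φ3] = [0, 0, 0, 0]
r6 m[φ0→X5] = [3, 1, 0, 5]
r6 m[φ0→X1] = [25, 22, 21, 23]
r6 m[φ1→X5] = [17, 18, 15, 16]
r6 m[φ1→X3] = [14, 11, 13, 14]
r6 m[φ2→X4] = [21, 21, 25, 22]
r6 m[φ2→X3] = [3, 8, 5, 5]
r6 m[φ3→X5] = [1, 2, 5, 2]
r6 m[φ3→X6] = [22, 22, 24, 21]
r6 m[φ4→X4] = [7, 3, 3, 8]
r6 m[φ5→X5] = [3, 7, 8, 3]
r6 m[φ6→X3] = [9, 4, 2, 6]
r6 m[φ7→X3] = [5, 1, 8, 8]
r6 m[X5→φ0] = [21, 27, 28, 21]
r6 m[X5→φ1] = [7, 10, 13, 10]
r6 m[X5→φ3] = [23, 26, 23, 24]
r6 m[X5→φ5] = [21, 21, 20, 23]
r6 m[X4→φ2] = [7, 3, 3, 8]
r6 m[X4→φ4] = [21, 21, 25, 22]
r6 m[X1→φ0] = [0, 0, 0, 0]
r6 m[X3→φ1] = [17, 13, 15, 19]
r6 m[X3→φ2] = [28, 16, 23, 28]
r6 m[X3→φ6] = [22, 20, 26, 27]
r6 m[X3→φ7] = [26, 23, 20, 25]
r6 m[X6→φ3] = [0, 0, 0, 0]
r7 m[φ0→X5] = [3, 1, 0, 5]
r7 m[φ0→X1] = [28, 25, 24, 26]
r7 m[φ1→X5] = [17, 18, 15, 16]
r7 m[φ1→X3] = [14, 11, 13, 14]
r7 m[φ2→X4] = [21, 21, 25, 22]
r7 m[φ2→X3] = [3, 8, 5, 5]
r7 m[φ3→X5] = [1, 2, 5, 2]
r7 m[φ3→X6] = [25, 25, 28, 24]
r7 m[φ4→X4] = [7, 3, 3, 8]
r7 m[φ5→X5] = [3, 7, 8, 3]
r7 m[φ6→X3] = [9, 4, 2, 6]
r7 m[φ7→X3] = [5, 1, 8, 8]
r7 m[X5→φ0] = [21, 27, 28, 21]
r7 m[X5→φ1] = [7, 10, 13, 10]
r7 m[X5→φ3] = [23, 26, 23, 24]
r7 m[X5→φ5] = [21, 21, 20, 23]
r7 m[X4→φ2] = [7, 3, 3, 8]
r7 m[X4→φ4] = [21, 21, 25, 22]
r7 m[X1→φ0] = [0, 0, 0, 0]
r7 m[X3→φ1] = [17, 13, 15, 19]
r7 m[X3→φ2] = [28, 16, 23, 28]
r7 m[X3→φ6] = [22, 20, 26, 27]
r7 m[X3→φ7] = [26, 23, 20, 25]
r7 m[X6→φ3] = [0, 0, 0, 0]
r8 m[φ0→X5] = [3, 1, 0, 5]
r8 m[φ0→X1] = [28, 25, 24, 26]
r8 m[φ1→X5] = [17, 18, 15, 16]
r8 m[φ1→X3] = [14, 11, 13, 14]
r8 m[φ2→X4] = [21, 21, 25, 22]
r8 m[φ2→X3] = [3, 8, 5, 5]
r8 m[φ3→X5] = [1, 2, 5, 2]
r8 m[φ3→X6] = [25, 25, 28, 24]
r8 m[φ4→X4] = [7, 3, 3, 8]
r8 m[φ5→X5] = [3, 7, 8, 3]
r8 m[φ6→X3] = [9, 4, 2, 6]
r8 m[φ7→X3] = [5, 1, 8, 8]
r8 m[X5→φ0] = [21, 27, 28, 21]
r8 m[X5→φ1] = [7, 10, 13, 10]
r8 m[X5→φ3] = [23, 26, 23, 24]
r8 m[X5→φ5] = [21, 21, 20, 23]
r8 m[X4→φ2] = [7, 3, 3, 8]
r8 m[X4→φ4] = [21, 21, 25, 22]
r8 m[X1→φ0] = [0, 0, 0, 0]
r8 m[X3→φ1] = [17, 13, 15, 19]
r8 m[X3→φ2] = [28, 16, 23, 28]
r8 m[X3→φ6] = [22, 20, 26, 27]
r8 m[X3→φ7] = [26, 23, 20, 25]
r8 m[X6→φ3] = [0, 0, 0, 0]
fixed point reached at round 8
traceback from X5: (X5=0, X4=1, X1=2, X3=1, X6=3), score=24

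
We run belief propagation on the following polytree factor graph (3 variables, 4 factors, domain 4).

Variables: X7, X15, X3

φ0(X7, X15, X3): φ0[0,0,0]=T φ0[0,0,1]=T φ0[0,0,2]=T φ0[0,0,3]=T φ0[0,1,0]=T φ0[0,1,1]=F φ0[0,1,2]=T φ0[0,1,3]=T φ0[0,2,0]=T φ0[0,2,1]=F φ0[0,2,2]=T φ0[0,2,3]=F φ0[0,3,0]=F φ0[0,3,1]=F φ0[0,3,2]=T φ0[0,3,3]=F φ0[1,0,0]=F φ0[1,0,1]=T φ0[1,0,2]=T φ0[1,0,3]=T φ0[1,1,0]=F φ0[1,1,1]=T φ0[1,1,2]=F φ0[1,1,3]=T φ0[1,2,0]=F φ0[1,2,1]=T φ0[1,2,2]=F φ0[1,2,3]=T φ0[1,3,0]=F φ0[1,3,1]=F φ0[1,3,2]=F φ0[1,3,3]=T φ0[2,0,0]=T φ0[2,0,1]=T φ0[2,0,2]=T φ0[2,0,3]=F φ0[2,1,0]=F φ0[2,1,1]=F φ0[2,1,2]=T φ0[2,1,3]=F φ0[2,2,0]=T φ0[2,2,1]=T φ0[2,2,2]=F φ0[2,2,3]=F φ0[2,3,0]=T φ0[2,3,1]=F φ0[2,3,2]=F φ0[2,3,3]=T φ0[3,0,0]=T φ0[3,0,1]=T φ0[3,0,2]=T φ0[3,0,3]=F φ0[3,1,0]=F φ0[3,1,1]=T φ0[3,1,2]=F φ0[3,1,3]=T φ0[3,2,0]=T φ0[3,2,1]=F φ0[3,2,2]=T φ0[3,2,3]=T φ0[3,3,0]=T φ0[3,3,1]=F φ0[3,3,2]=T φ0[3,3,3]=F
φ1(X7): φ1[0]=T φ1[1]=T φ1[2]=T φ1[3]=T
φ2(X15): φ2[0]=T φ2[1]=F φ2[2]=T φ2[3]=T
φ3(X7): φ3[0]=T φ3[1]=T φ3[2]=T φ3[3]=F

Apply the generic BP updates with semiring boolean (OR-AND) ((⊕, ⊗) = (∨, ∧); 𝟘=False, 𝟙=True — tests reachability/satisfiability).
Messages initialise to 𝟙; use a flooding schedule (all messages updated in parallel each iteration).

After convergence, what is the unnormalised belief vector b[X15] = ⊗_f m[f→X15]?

b[X15] = [T, F, T, T]

init: all messages = 𝟙 over 4 values
r1 m[φ0→X7] = [T, T, T, T]
r1 m[φ0→X15] = [T, T, T, T]
r1 m[φ0→X3] = [T, T, T, T]
r1 m[φ1→X7] = [T, T, T, T]
r1 m[φ2→X15] = [T, F, T, T]
r1 m[φ3→X7] = [T, T, T, F]
r1 m[X7→φ0] = [T, T, T, T]
r1 m[X7→φ1] = [T, T, T, T]
r1 m[X7→φ3] = [T, T, T, T]
r1 m[X15→φ0] = [T, T, T, T]
r1 m[X15→φ2] = [T, T, T, T]
r1 m[X3→φ0] = [T, T, T, T]
r2 m[φ0→X7] = [T, T, T, T]
r2 m[φ0→X15] = [T, T, T, T]
r2 m[φ0→X3] = [T, T, T, T]
r2 m[φ1→X7] = [T, T, T, T]
r2 m[φ2→X15] = [T, F, T, T]
r2 m[φ3→X7] = [T, T, T, F]
r2 m[X7→φ0] = [T, T, T, F]
r2 m[X7→φ1] = [T, T, T, F]
r2 m[X7→φ3] = [T, T, T, T]
r2 m[X15→φ0] = [T, F, T, T]
r2 m[X15→φ2] = [T, T, T, T]
r2 m[X3→φ0] = [T, T, T, T]
r3 m[φ0→X7] = [T, T, T, T]
r3 m[φ0→X15] = [T, T, T, T]
r3 m[φ0→X3] = [T, T, T, T]
r3 m[φ1→X7] = [T, T, T, T]
r3 m[φ2→X15] = [T, F, T, T]
r3 m[φ3→X7] = [T, T, T, F]
r3 m[X7→φ0] = [T, T, T, F]
r3 m[X7→φ1] = [T, T, T, F]
r3 m[X7→φ3] = [T, T, T, T]
r3 m[X15→φ0] = [T, F, T, T]
r3 m[X15→φ2] = [T, T, T, T]
r3 m[X3→φ0] = [T, T, T, T]
fixed point reached at round 3
b[X15] = ⊗ incoming = [T, F, T, T]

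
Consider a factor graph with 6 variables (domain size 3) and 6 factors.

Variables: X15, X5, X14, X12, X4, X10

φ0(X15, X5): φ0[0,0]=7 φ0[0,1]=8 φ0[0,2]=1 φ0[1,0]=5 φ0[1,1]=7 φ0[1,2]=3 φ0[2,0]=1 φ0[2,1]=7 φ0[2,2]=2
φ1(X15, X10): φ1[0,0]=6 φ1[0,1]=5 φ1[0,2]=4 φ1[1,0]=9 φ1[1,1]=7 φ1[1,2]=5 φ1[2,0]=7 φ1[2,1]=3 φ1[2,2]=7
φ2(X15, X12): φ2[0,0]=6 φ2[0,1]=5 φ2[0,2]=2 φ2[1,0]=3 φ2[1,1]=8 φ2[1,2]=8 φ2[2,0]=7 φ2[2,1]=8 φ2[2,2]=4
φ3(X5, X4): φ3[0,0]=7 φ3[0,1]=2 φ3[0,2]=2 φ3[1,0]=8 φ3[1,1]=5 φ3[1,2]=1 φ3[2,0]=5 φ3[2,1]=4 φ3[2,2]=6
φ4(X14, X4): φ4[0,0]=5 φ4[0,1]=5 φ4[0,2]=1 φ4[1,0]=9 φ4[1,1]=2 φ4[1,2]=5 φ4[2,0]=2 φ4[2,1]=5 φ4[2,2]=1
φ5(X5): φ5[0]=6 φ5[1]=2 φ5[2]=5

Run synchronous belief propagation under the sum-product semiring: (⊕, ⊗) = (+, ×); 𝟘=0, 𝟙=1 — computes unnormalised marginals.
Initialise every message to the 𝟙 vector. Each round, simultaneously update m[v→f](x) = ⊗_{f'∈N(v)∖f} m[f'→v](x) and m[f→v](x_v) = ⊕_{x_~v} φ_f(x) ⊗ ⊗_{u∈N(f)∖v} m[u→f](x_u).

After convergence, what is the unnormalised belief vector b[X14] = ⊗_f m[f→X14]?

init: all messages = 𝟙 over 3 values
r1 m[φ0→X15] = [16, 15, 10]
r1 m[φ0→X5] = [13, 22, 6]
r1 m[φ1→X15] = [15, 21, 17]
r1 m[φ1→X10] = [22, 15, 16]
r1 m[φ2→X15] = [13, 19, 19]
r1 m[φ2→X12] = [16, 21, 14]
r1 m[φ3→X5] = [11, 14, 15]
r1 m[φ3→X4] = [20, 11, 9]
r1 m[φ4→X14] = [11, 16, 8]
r1 m[φ4→X4] = [16, 12, 7]
r1 m[φ5→X5] = [6, 2, 5]
r1 m[X15→φ0] = [1, 1, 1]
r1 m[X15→φ1] = [1, 1, 1]
r1 m[X15→φ2] = [1, 1, 1]
r1 m[X5→φ0] = [1, 1, 1]
r1 m[X5→φ3] = [1, 1, 1]
r1 m[X5→φ5] = [1, 1, 1]
r1 m[X14→φ4] = [1, 1, 1]
r1 m[X12→φ2] = [1, 1, 1]
r1 m[X4→φ3] = [1, 1, 1]
r1 m[X4→φ4] = [1, 1, 1]
r1 m[X10→φ1] = [1, 1, 1]
r2 m[φ0→X15] = [16, 15, 10]
r2 m[φ0→X5] = [13, 22, 6]
r2 m[φ1→X15] = [15, 21, 17]
r2 m[φ1→X10] = [22, 15, 16]
r2 m[φ2→X15] = [13, 19, 19]
r2 m[φ2→X12] = [16, 21, 14]
r2 m[φ3→X5] = [11, 14, 15]
r2 m[φ3→X4] = [20, 11, 9]
r2 m[φ4→X14] = [11, 16, 8]
r2 m[φ4→X4] = [16, 12, 7]
r2 m[φ5→X5] = [6, 2, 5]
r2 m[X15→φ0] = [195, 399, 323]
r2 m[X15→φ1] = [208, 285, 190]
r2 m[X15→φ2] = [240, 315, 170]
r2 m[X5→φ0] = [66, 28, 75]
r2 m[X5→φ3] = [78, 44, 30]
r2 m[X5→φ5] = [143, 308, 90]
r2 m[X14→φ4] = [1, 1, 1]
r2 m[X12→φ2] = [1, 1, 1]
r2 m[X4→φ3] = [16, 12, 7]
r2 m[X4→φ4] = [20, 11, 9]
r2 m[X10→φ1] = [1, 1, 1]
r3 m[φ0→X15] = [761, 751, 412]
r3 m[φ0→X5] = [3683, 6614, 2038]
r3 m[φ1→X15] = [15, 21, 17]
r3 m[φ1→X10] = [5143, 3605, 3587]
r3 m[φ2→X15] = [13, 19, 19]
r3 m[φ2→X12] = [3575, 5080, 3680]
r3 m[φ3→X5] = [150, 195, 170]
r3 m[φ3→X4] = [1048, 496, 380]
r3 m[φ4→X14] = [164, 247, 104]
r3 m[φ4→X4] = [16, 12, 7]
r3 m[φ5→X5] = [6, 2, 5]
r3 m[X15→φ0] = [195, 399, 323]
r3 m[X15→φ1] = [208, 285, 190]
r3 m[X15→φ2] = [240, 315, 170]
r3 m[X5→φ0] = [66, 28, 75]
r3 m[X5→φ3] = [78, 44, 30]
r3 m[X5→φ5] = [143, 308, 90]
r3 m[X14→φ4] = [1, 1, 1]
r3 m[X12→φ2] = [1, 1, 1]
r3 m[X4→φ3] = [16, 12, 7]
r3 m[X4→φ4] = [20, 11, 9]
r3 m[X10→φ1] = [1, 1, 1]
r4 m[φ0→X15] = [761, 751, 412]
r4 m[φ0→X5] = [3683, 6614, 2038]
r4 m[φ1→X15] = [15, 21, 17]
r4 m[φ1→X10] = [5143, 3605, 3587]
r4 m[φ2→X15] = [13, 19, 19]
r4 m[φ2→X12] = [3575, 5080, 3680]
r4 m[φ3→X5] = [150, 195, 170]
r4 m[φ3→X4] = [1048, 496, 380]
r4 m[φ4→X14] = [164, 247, 104]
r4 m[φ4→X4] = [16, 12, 7]
r4 m[φ5→X5] = [6, 2, 5]
r4 m[X15→φ0] = [195, 399, 323]
r4 m[X15→φ1] = [9893, 14269, 7828]
r4 m[X15→φ2] = [11415, 15771, 7004]
r4 m[X5→φ0] = [900, 390, 850]
r4 m[X5→φ3] = [22098, 13228, 10190]
r4 m[X5→φ5] = [552450, 1289730, 346460]
r4 m[X14→φ4] = [1, 1, 1]
r4 m[X12→φ2] = [1, 1, 1]
r4 m[X4→φ3] = [16, 12, 7]
r4 m[X4→φ4] = [1048, 496, 380]
r4 m[X10→φ1] = [1, 1, 1]
r5 m[φ0→X15] = [10270, 9780, 5330]
r5 m[φ0→X5] = [3683, 6614, 2038]
r5 m[φ1→X15] = [15, 21, 17]
r5 m[φ1→X10] = [242575, 172832, 165713]
r5 m[φ2→X15] = [13, 19, 19]
r5 m[φ2→X12] = [164831, 239275, 177014]
r5 m[φ3→X5] = [150, 195, 170]
r5 m[φ3→X4] = [311460, 151096, 118564]
r5 m[φ4→X14] = [8100, 12324, 4956]
r5 m[φ4→X4] = [16, 12, 7]
r5 m[φ5→X5] = [6, 2, 5]
r5 m[X15→φ0] = [195, 399, 323]
r5 m[X15→φ1] = [9893, 14269, 7828]
r5 m[X15→φ2] = [11415, 15771, 7004]
r5 m[X5→φ0] = [900, 390, 850]
r5 m[X5→φ3] = [22098, 13228, 10190]
r5 m[X5→φ5] = [552450, 1289730, 346460]
r5 m[X14→φ4] = [1, 1, 1]
r5 m[X12→φ2] = [1, 1, 1]
r5 m[X4→φ3] = [16, 12, 7]
r5 m[X4→φ4] = [1048, 496, 380]
r5 m[X10→φ1] = [1, 1, 1]
r6 m[φ0→X15] = [10270, 9780, 5330]
r6 m[φ0→X5] = [3683, 6614, 2038]
r6 m[φ1→X15] = [15, 21, 17]
r6 m[φ1→X10] = [242575, 172832, 165713]
r6 m[φ2→X15] = [13, 19, 19]
r6 m[φ2→X12] = [164831, 239275, 177014]
r6 m[φ3→X5] = [150, 195, 170]
r6 m[φ3→X4] = [311460, 151096, 118564]
r6 m[φ4→X14] = [8100, 12324, 4956]
r6 m[φ4→X4] = [16, 12, 7]
r6 m[φ5→X5] = [6, 2, 5]
r6 m[X15→φ0] = [195, 399, 323]
r6 m[X15→φ1] = [133510, 185820, 101270]
r6 m[X15→φ2] = [154050, 205380, 90610]
r6 m[X5→φ0] = [900, 390, 850]
r6 m[X5→φ3] = [22098, 13228, 10190]
r6 m[X5→φ5] = [552450, 1289730, 346460]
r6 m[X14→φ4] = [1, 1, 1]
r6 m[X12→φ2] = [1, 1, 1]
r6 m[X4→φ3] = [16, 12, 7]
r6 m[X4→φ4] = [311460, 151096, 118564]
r6 m[X10→φ1] = [1, 1, 1]
r7 m[φ0→X15] = [10270, 9780, 5330]
r7 m[φ0→X5] = [3683, 6614, 2038]
r7 m[φ1→X15] = [15, 21, 17]
r7 m[φ1→X10] = [3182330, 2272100, 2172030]
r7 m[φ2→X15] = [13, 19, 19]
r7 m[φ2→X12] = [2174710, 3138170, 2313580]
r7 m[φ3→X5] = [150, 195, 170]
r7 m[φ3→X4] = [311460, 151096, 118564]
r7 m[φ4→X14] = [2431344, 3698152, 1496964]
r7 m[φ4→X4] = [16, 12, 7]
r7 m[φ5→X5] = [6, 2, 5]
r7 m[X15→φ0] = [195, 399, 323]
r7 m[X15→φ1] = [133510, 185820, 101270]
r7 m[X15→φ2] = [154050, 205380, 90610]
r7 m[X5→φ0] = [900, 390, 850]
r7 m[X5→φ3] = [22098, 13228, 10190]
r7 m[X5→φ5] = [552450, 1289730, 346460]
r7 m[X14→φ4] = [1, 1, 1]
r7 m[X12→φ2] = [1, 1, 1]
r7 m[X4→φ3] = [16, 12, 7]
r7 m[X4→φ4] = [311460, 151096, 118564]
r7 m[X10→φ1] = [1, 1, 1]
r8 m[φ0→X15] = [10270, 9780, 5330]
r8 m[φ0→X5] = [3683, 6614, 2038]
r8 m[φ1→X15] = [15, 21, 17]
r8 m[φ1→X10] = [3182330, 2272100, 2172030]
r8 m[φ2→X15] = [13, 19, 19]
r8 m[φ2→X12] = [2174710, 3138170, 2313580]
r8 m[φ3→X5] = [150, 195, 170]
r8 m[φ3→X4] = [311460, 151096, 118564]
r8 m[φ4→X14] = [2431344, 3698152, 1496964]
r8 m[φ4→X4] = [16, 12, 7]
r8 m[φ5→X5] = [6, 2, 5]
r8 m[X15→φ0] = [195, 399, 323]
r8 m[X15→φ1] = [133510, 185820, 101270]
r8 m[X15→φ2] = [154050, 205380, 90610]
r8 m[X5→φ0] = [900, 390, 850]
r8 m[X5→φ3] = [22098, 13228, 10190]
r8 m[X5→φ5] = [552450, 1289730, 346460]
r8 m[X14→φ4] = [1, 1, 1]
r8 m[X12→φ2] = [1, 1, 1]
r8 m[X4→φ3] = [16, 12, 7]
r8 m[X4→φ4] = [311460, 151096, 118564]
r8 m[X10→φ1] = [1, 1, 1]
fixed point reached at round 8
b[X14] = ⊗ incoming = [2431344, 3698152, 1496964]

b[X14] = [2431344, 3698152, 1496964]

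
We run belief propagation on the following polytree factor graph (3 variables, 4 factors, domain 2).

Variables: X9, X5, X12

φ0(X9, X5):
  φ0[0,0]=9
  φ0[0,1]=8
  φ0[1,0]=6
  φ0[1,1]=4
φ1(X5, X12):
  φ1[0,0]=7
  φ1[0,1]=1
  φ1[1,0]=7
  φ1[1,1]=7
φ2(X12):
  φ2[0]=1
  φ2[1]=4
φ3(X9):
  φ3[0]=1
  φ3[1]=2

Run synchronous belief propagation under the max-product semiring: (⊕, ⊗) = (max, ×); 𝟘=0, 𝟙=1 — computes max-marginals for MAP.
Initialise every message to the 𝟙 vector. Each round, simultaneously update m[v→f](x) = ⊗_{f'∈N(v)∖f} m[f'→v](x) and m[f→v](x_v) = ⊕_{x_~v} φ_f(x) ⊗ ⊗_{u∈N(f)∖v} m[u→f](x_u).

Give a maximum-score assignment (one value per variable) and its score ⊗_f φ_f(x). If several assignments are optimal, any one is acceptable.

init: all messages = 𝟙 over 2 values
r1 m[φ0→X9] = [9, 6]
r1 m[φ0→X5] = [9, 8]
r1 m[φ1→X5] = [7, 7]
r1 m[φ1→X12] = [7, 7]
r1 m[φ2→X12] = [1, 4]
r1 m[φ3→X9] = [1, 2]
r1 m[X9→φ0] = [1, 1]
r1 m[X9→φ3] = [1, 1]
r1 m[X5→φ0] = [1, 1]
r1 m[X5→φ1] = [1, 1]
r1 m[X12→φ1] = [1, 1]
r1 m[X12→φ2] = [1, 1]
r2 m[φ0→X9] = [9, 6]
r2 m[φ0→X5] = [9, 8]
r2 m[φ1→X5] = [7, 7]
r2 m[φ1→X12] = [7, 7]
r2 m[φ2→X12] = [1, 4]
r2 m[φ3→X9] = [1, 2]
r2 m[X9→φ0] = [1, 2]
r2 m[X9→φ3] = [9, 6]
r2 m[X5→φ0] = [7, 7]
r2 m[X5→φ1] = [9, 8]
r2 m[X12→φ1] = [1, 4]
r2 m[X12→φ2] = [7, 7]
r3 m[φ0→X9] = [63, 42]
r3 m[φ0→X5] = [12, 8]
r3 m[φ1→X5] = [7, 28]
r3 m[φ1→X12] = [63, 56]
r3 m[φ2→X12] = [1, 4]
r3 m[φ3→X9] = [1, 2]
r3 m[X9→φ0] = [1, 2]
r3 m[X9→φ3] = [9, 6]
r3 m[X5→φ0] = [7, 7]
r3 m[X5→φ1] = [9, 8]
r3 m[X12→φ1] = [1, 4]
r3 m[X12→φ2] = [7, 7]
r4 m[φ0→X9] = [63, 42]
r4 m[φ0→X5] = [12, 8]
r4 m[φ1→X5] = [7, 28]
r4 m[φ1→X12] = [63, 56]
r4 m[φ2→X12] = [1, 4]
r4 m[φ3→X9] = [1, 2]
r4 m[X9→φ0] = [1, 2]
r4 m[X9→φ3] = [63, 42]
r4 m[X5→φ0] = [7, 28]
r4 m[X5→φ1] = [12, 8]
r4 m[X12→φ1] = [1, 4]
r4 m[X12→φ2] = [63, 56]
r5 m[φ0→X9] = [224, 112]
r5 m[φ0→X5] = [12, 8]
r5 m[φ1→X5] = [7, 28]
r5 m[φ1→X12] = [84, 56]
r5 m[φ2→X12] = [1, 4]
r5 m[φ3→X9] = [1, 2]
r5 m[X9→φ0] = [1, 2]
r5 m[X9→φ3] = [63, 42]
r5 m[X5→φ0] = [7, 28]
r5 m[X5→φ1] = [12, 8]
r5 m[X12→φ1] = [1, 4]
r5 m[X12→φ2] = [63, 56]
r6 m[φ0→X9] = [224, 112]
r6 m[φ0→X5] = [12, 8]
r6 m[φ1→X5] = [7, 28]
r6 m[φ1→X12] = [84, 56]
r6 m[φ2→X12] = [1, 4]
r6 m[φ3→X9] = [1, 2]
r6 m[X9→φ0] = [1, 2]
r6 m[X9→φ3] = [224, 112]
r6 m[X5→φ0] = [7, 28]
r6 m[X5→φ1] = [12, 8]
r6 m[X12→φ1] = [1, 4]
r6 m[X12→φ2] = [84, 56]
r7 m[φ0→X9] = [224, 112]
r7 m[φ0→X5] = [12, 8]
r7 m[φ1→X5] = [7, 28]
r7 m[φ1→X12] = [84, 56]
r7 m[φ2→X12] = [1, 4]
r7 m[φ3→X9] = [1, 2]
r7 m[X9→φ0] = [1, 2]
r7 m[X9→φ3] = [224, 112]
r7 m[X5→φ0] = [7, 28]
r7 m[X5→φ1] = [12, 8]
r7 m[X12→φ1] = [1, 4]
r7 m[X12→φ2] = [84, 56]
fixed point reached at round 7
traceback from X9: (X9=0, X5=1, X12=1), score=224

assignment: (X9=0, X5=1, X12=1); score = 224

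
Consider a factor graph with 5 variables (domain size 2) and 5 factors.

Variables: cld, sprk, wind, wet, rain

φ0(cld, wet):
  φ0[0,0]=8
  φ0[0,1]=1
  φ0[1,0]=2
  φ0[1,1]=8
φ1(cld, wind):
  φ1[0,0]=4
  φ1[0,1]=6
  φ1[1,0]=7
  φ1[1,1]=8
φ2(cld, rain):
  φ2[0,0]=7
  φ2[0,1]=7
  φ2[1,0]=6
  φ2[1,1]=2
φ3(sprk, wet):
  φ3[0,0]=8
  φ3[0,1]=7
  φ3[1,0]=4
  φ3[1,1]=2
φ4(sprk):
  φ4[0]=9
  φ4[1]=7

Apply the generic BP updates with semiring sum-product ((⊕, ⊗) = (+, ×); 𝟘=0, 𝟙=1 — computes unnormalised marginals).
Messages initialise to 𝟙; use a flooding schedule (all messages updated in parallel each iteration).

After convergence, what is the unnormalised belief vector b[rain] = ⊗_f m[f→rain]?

init: all messages = 𝟙 over 2 values
r1 m[φ0→cld] = [9, 10]
r1 m[φ0→wet] = [10, 9]
r1 m[φ1→cld] = [10, 15]
r1 m[φ1→wind] = [11, 14]
r1 m[φ2→cld] = [14, 8]
r1 m[φ2→rain] = [13, 9]
r1 m[φ3→sprk] = [15, 6]
r1 m[φ3→wet] = [12, 9]
r1 m[φ4→sprk] = [9, 7]
r1 m[cld→φ0] = [1, 1]
r1 m[cld→φ1] = [1, 1]
r1 m[cld→φ2] = [1, 1]
r1 m[sprk→φ3] = [1, 1]
r1 m[sprk→φ4] = [1, 1]
r1 m[wind→φ1] = [1, 1]
r1 m[wet→φ0] = [1, 1]
r1 m[wet→φ3] = [1, 1]
r1 m[rain→φ2] = [1, 1]
r2 m[φ0→cld] = [9, 10]
r2 m[φ0→wet] = [10, 9]
r2 m[φ1→cld] = [10, 15]
r2 m[φ1→wind] = [11, 14]
r2 m[φ2→cld] = [14, 8]
r2 m[φ2→rain] = [13, 9]
r2 m[φ3→sprk] = [15, 6]
r2 m[φ3→wet] = [12, 9]
r2 m[φ4→sprk] = [9, 7]
r2 m[cld→φ0] = [140, 120]
r2 m[cld→φ1] = [126, 80]
r2 m[cld→φ2] = [90, 150]
r2 m[sprk→φ3] = [9, 7]
r2 m[sprk→φ4] = [15, 6]
r2 m[wind→φ1] = [1, 1]
r2 m[wet→φ0] = [12, 9]
r2 m[wet→φ3] = [10, 9]
r2 m[rain→φ2] = [1, 1]
r3 m[φ0→cld] = [105, 96]
r3 m[φ0→wet] = [1360, 1100]
r3 m[φ1→cld] = [10, 15]
r3 m[φ1→wind] = [1064, 1396]
r3 m[φ2→cld] = [14, 8]
r3 m[φ2→rain] = [1530, 930]
r3 m[φ3→sprk] = [143, 58]
r3 m[φ3→wet] = [100, 77]
r3 m[φ4→sprk] = [9, 7]
r3 m[cld→φ0] = [140, 120]
r3 m[cld→φ1] = [126, 80]
r3 m[cld→φ2] = [90, 150]
r3 m[sprk→φ3] = [9, 7]
r3 m[sprk→φ4] = [15, 6]
r3 m[wind→φ1] = [1, 1]
r3 m[wet→φ0] = [12, 9]
r3 m[wet→φ3] = [10, 9]
r3 m[rain→φ2] = [1, 1]
r4 m[φ0→cld] = [105, 96]
r4 m[φ0→wet] = [1360, 1100]
r4 m[φ1→cld] = [10, 15]
r4 m[φ1→wind] = [1064, 1396]
r4 m[φ2→cld] = [14, 8]
r4 m[φ2→rain] = [1530, 930]
r4 m[φ3→sprk] = [143, 58]
r4 m[φ3→wet] = [100, 77]
r4 m[φ4→sprk] = [9, 7]
r4 m[cld→φ0] = [140, 120]
r4 m[cld→φ1] = [1470, 768]
r4 m[cld→φ2] = [1050, 1440]
r4 m[sprk→φ3] = [9, 7]
r4 m[sprk→φ4] = [143, 58]
r4 m[wind→φ1] = [1, 1]
r4 m[wet→φ0] = [100, 77]
r4 m[wet→φ3] = [1360, 1100]
r4 m[rain→φ2] = [1, 1]
r5 m[φ0→cld] = [877, 816]
r5 m[φ0→wet] = [1360, 1100]
r5 m[φ1→cld] = [10, 15]
r5 m[φ1→wind] = [11256, 14964]
r5 m[φ2→cld] = [14, 8]
r5 m[φ2→rain] = [15990, 10230]
r5 m[φ3→sprk] = [18580, 7640]
r5 m[φ3→wet] = [100, 77]
r5 m[φ4→sprk] = [9, 7]
r5 m[cld→φ0] = [140, 120]
r5 m[cld→φ1] = [1470, 768]
r5 m[cld→φ2] = [1050, 1440]
r5 m[sprk→φ3] = [9, 7]
r5 m[sprk→φ4] = [143, 58]
r5 m[wind→φ1] = [1, 1]
r5 m[wet→φ0] = [100, 77]
r5 m[wet→φ3] = [1360, 1100]
r5 m[rain→φ2] = [1, 1]
r6 m[φ0→cld] = [877, 816]
r6 m[φ0→wet] = [1360, 1100]
r6 m[φ1→cld] = [10, 15]
r6 m[φ1→wind] = [11256, 14964]
r6 m[φ2→cld] = [14, 8]
r6 m[φ2→rain] = [15990, 10230]
r6 m[φ3→sprk] = [18580, 7640]
r6 m[φ3→wet] = [100, 77]
r6 m[φ4→sprk] = [9, 7]
r6 m[cld→φ0] = [140, 120]
r6 m[cld→φ1] = [12278, 6528]
r6 m[cld→φ2] = [8770, 12240]
r6 m[sprk→φ3] = [9, 7]
r6 m[sprk→φ4] = [18580, 7640]
r6 m[wind→φ1] = [1, 1]
r6 m[wet→φ0] = [100, 77]
r6 m[wet→φ3] = [1360, 1100]
r6 m[rain→φ2] = [1, 1]
r7 m[φ0→cld] = [877, 816]
r7 m[φ0→wet] = [1360, 1100]
r7 m[φ1→cld] = [10, 15]
r7 m[φ1→wind] = [94808, 125892]
r7 m[φ2→cld] = [14, 8]
r7 m[φ2→rain] = [134830, 85870]
r7 m[φ3→sprk] = [18580, 7640]
r7 m[φ3→wet] = [100, 77]
r7 m[φ4→sprk] = [9, 7]
r7 m[cld→φ0] = [140, 120]
r7 m[cld→φ1] = [12278, 6528]
r7 m[cld→φ2] = [8770, 12240]
r7 m[sprk→φ3] = [9, 7]
r7 m[sprk→φ4] = [18580, 7640]
r7 m[wind→φ1] = [1, 1]
r7 m[wet→φ0] = [100, 77]
r7 m[wet→φ3] = [1360, 1100]
r7 m[rain→φ2] = [1, 1]
r8 m[φ0→cld] = [877, 816]
r8 m[φ0→wet] = [1360, 1100]
r8 m[φ1→cld] = [10, 15]
r8 m[φ1→wind] = [94808, 125892]
r8 m[φ2→cld] = [14, 8]
r8 m[φ2→rain] = [134830, 85870]
r8 m[φ3→sprk] = [18580, 7640]
r8 m[φ3→wet] = [100, 77]
r8 m[φ4→sprk] = [9, 7]
r8 m[cld→φ0] = [140, 120]
r8 m[cld→φ1] = [12278, 6528]
r8 m[cld→φ2] = [8770, 12240]
r8 m[sprk→φ3] = [9, 7]
r8 m[sprk→φ4] = [18580, 7640]
r8 m[wind→φ1] = [1, 1]
r8 m[wet→φ0] = [100, 77]
r8 m[wet→φ3] = [1360, 1100]
r8 m[rain→φ2] = [1, 1]
fixed point reached at round 8
b[rain] = ⊗ incoming = [134830, 85870]

b[rain] = [134830, 85870]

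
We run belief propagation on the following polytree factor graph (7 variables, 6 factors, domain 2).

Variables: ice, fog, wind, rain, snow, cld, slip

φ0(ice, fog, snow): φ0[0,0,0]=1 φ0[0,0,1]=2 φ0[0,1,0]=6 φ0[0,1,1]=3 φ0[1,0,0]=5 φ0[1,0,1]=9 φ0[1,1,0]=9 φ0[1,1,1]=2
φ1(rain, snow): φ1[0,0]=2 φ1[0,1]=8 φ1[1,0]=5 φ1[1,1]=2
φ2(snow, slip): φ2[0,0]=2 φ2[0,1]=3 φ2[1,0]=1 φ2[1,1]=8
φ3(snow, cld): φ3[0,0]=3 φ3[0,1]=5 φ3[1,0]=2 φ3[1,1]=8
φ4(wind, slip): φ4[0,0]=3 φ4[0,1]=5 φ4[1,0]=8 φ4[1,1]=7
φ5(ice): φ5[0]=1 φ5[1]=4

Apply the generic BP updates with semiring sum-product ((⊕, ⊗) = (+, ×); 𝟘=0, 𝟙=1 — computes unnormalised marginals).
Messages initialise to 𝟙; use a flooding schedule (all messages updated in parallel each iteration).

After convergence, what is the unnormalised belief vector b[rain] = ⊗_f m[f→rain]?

init: all messages = 𝟙 over 2 values
r1 m[φ0→ice] = [12, 25]
r1 m[φ0→fog] = [17, 20]
r1 m[φ0→snow] = [21, 16]
r1 m[φ1→rain] = [10, 7]
r1 m[φ1→snow] = [7, 10]
r1 m[φ2→snow] = [5, 9]
r1 m[φ2→slip] = [3, 11]
r1 m[φ3→snow] = [8, 10]
r1 m[φ3→cld] = [5, 13]
r1 m[φ4→wind] = [8, 15]
r1 m[φ4→slip] = [11, 12]
r1 m[φ5→ice] = [1, 4]
r1 m[ice→φ0] = [1, 1]
r1 m[ice→φ5] = [1, 1]
r1 m[fog→φ0] = [1, 1]
r1 m[wind→φ4] = [1, 1]
r1 m[rain→φ1] = [1, 1]
r1 m[snow→φ0] = [1, 1]
r1 m[snow→φ1] = [1, 1]
r1 m[snow→φ2] = [1, 1]
r1 m[snow→φ3] = [1, 1]
r1 m[cld→φ3] = [1, 1]
r1 m[slip→φ2] = [1, 1]
r1 m[slip→φ4] = [1, 1]
r2 m[φ0→ice] = [12, 25]
r2 m[φ0→fog] = [17, 20]
r2 m[φ0→snow] = [21, 16]
r2 m[φ1→rain] = [10, 7]
r2 m[φ1→snow] = [7, 10]
r2 m[φ2→snow] = [5, 9]
r2 m[φ2→slip] = [3, 11]
r2 m[φ3→snow] = [8, 10]
r2 m[φ3→cld] = [5, 13]
r2 m[φ4→wind] = [8, 15]
r2 m[φ4→slip] = [11, 12]
r2 m[φ5→ice] = [1, 4]
r2 m[ice→φ0] = [1, 4]
r2 m[ice→φ5] = [12, 25]
r2 m[fog→φ0] = [1, 1]
r2 m[wind→φ4] = [1, 1]
r2 m[rain→φ1] = [1, 1]
r2 m[snow→φ0] = [280, 900]
r2 m[snow→φ1] = [840, 1440]
r2 m[snow→φ2] = [1176, 1600]
r2 m[snow→φ3] = [735, 1440]
r2 m[cld→φ3] = [1, 1]
r2 m[slip→φ2] = [11, 12]
r2 m[slip→φ4] = [3, 11]
r3 m[φ0→ice] = [6460, 13820]
r3 m[φ0→fog] = [40080, 21660]
r3 m[φ0→snow] = [63, 49]
r3 m[φ1→rain] = [13200, 7080]
r3 m[φ1→snow] = [7, 10]
r3 m[φ2→snow] = [58, 107]
r3 m[φ2→slip] = [3952, 16328]
r3 m[φ3→snow] = [8, 10]
r3 m[φ3→cld] = [5085, 15195]
r3 m[φ4→wind] = [64, 101]
r3 m[φ4→slip] = [11, 12]
r3 m[φ5→ice] = [1, 4]
r3 m[ice→φ0] = [1, 4]
r3 m[ice→φ5] = [12, 25]
r3 m[fog→φ0] = [1, 1]
r3 m[wind→φ4] = [1, 1]
r3 m[rain→φ1] = [1, 1]
r3 m[snow→φ0] = [280, 900]
r3 m[snow→φ1] = [840, 1440]
r3 m[snow→φ2] = [1176, 1600]
r3 m[snow→φ3] = [735, 1440]
r3 m[cld→φ3] = [1, 1]
r3 m[slip→φ2] = [11, 12]
r3 m[slip→φ4] = [3, 11]
r4 m[φ0→ice] = [6460, 13820]
r4 m[φ0→fog] = [40080, 21660]
r4 m[φ0→snow] = [63, 49]
r4 m[φ1→rain] = [13200, 7080]
r4 m[φ1→snow] = [7, 10]
r4 m[φ2→snow] = [58, 107]
r4 m[φ2→slip] = [3952, 16328]
r4 m[φ3→snow] = [8, 10]
r4 m[φ3→cld] = [5085, 15195]
r4 m[φ4→wind] = [64, 101]
r4 m[φ4→slip] = [11, 12]
r4 m[φ5→ice] = [1, 4]
r4 m[ice→φ0] = [1, 4]
r4 m[ice→φ5] = [6460, 13820]
r4 m[fog→φ0] = [1, 1]
r4 m[wind→φ4] = [1, 1]
r4 m[rain→φ1] = [1, 1]
r4 m[snow→φ0] = [3248, 10700]
r4 m[snow→φ1] = [29232, 52430]
r4 m[snow→φ2] = [3528, 4900]
r4 m[snow→φ3] = [25578, 52430]
r4 m[cld→φ3] = [1, 1]
r4 m[slip→φ2] = [11, 12]
r4 m[slip→φ4] = [3952, 16328]
r5 m[φ0→ice] = [76236, 163172]
r5 m[φ0→fog] = [474808, 254116]
r5 m[φ0→snow] = [63, 49]
r5 m[φ1→rain] = [477904, 251020]
r5 m[φ1→snow] = [7, 10]
r5 m[φ2→snow] = [58, 107]
r5 m[φ2→slip] = [11956, 49784]
r5 m[φ3→snow] = [8, 10]
r5 m[φ3→cld] = [181594, 547330]
r5 m[φ4→wind] = [93496, 145912]
r5 m[φ4→slip] = [11, 12]
r5 m[φ5→ice] = [1, 4]
r5 m[ice→φ0] = [1, 4]
r5 m[ice→φ5] = [6460, 13820]
r5 m[fog→φ0] = [1, 1]
r5 m[wind→φ4] = [1, 1]
r5 m[rain→φ1] = [1, 1]
r5 m[snow→φ0] = [3248, 10700]
r5 m[snow→φ1] = [29232, 52430]
r5 m[snow→φ2] = [3528, 4900]
r5 m[snow→φ3] = [25578, 52430]
r5 m[cld→φ3] = [1, 1]
r5 m[slip→φ2] = [11, 12]
r5 m[slip→φ4] = [3952, 16328]
r6 m[φ0→ice] = [76236, 163172]
r6 m[φ0→fog] = [474808, 254116]
r6 m[φ0→snow] = [63, 49]
r6 m[φ1→rain] = [477904, 251020]
r6 m[φ1→snow] = [7, 10]
r6 m[φ2→snow] = [58, 107]
r6 m[φ2→slip] = [11956, 49784]
r6 m[φ3→snow] = [8, 10]
r6 m[φ3→cld] = [181594, 547330]
r6 m[φ4→wind] = [93496, 145912]
r6 m[φ4→slip] = [11, 12]
r6 m[φ5→ice] = [1, 4]
r6 m[ice→φ0] = [1, 4]
r6 m[ice→φ5] = [76236, 163172]
r6 m[fog→φ0] = [1, 1]
r6 m[wind→φ4] = [1, 1]
r6 m[rain→φ1] = [1, 1]
r6 m[snow→φ0] = [3248, 10700]
r6 m[snow→φ1] = [29232, 52430]
r6 m[snow→φ2] = [3528, 4900]
r6 m[snow→φ3] = [25578, 52430]
r6 m[cld→φ3] = [1, 1]
r6 m[slip→φ2] = [11, 12]
r6 m[slip→φ4] = [11956, 49784]
r7 m[φ0→ice] = [76236, 163172]
r7 m[φ0→fog] = [474808, 254116]
r7 m[φ0→snow] = [63, 49]
r7 m[φ1→rain] = [477904, 251020]
r7 m[φ1→snow] = [7, 10]
r7 m[φ2→snow] = [58, 107]
r7 m[φ2→slip] = [11956, 49784]
r7 m[φ3→snow] = [8, 10]
r7 m[φ3→cld] = [181594, 547330]
r7 m[φ4→wind] = [284788, 444136]
r7 m[φ4→slip] = [11, 12]
r7 m[φ5→ice] = [1, 4]
r7 m[ice→φ0] = [1, 4]
r7 m[ice→φ5] = [76236, 163172]
r7 m[fog→φ0] = [1, 1]
r7 m[wind→φ4] = [1, 1]
r7 m[rain→φ1] = [1, 1]
r7 m[snow→φ0] = [3248, 10700]
r7 m[snow→φ1] = [29232, 52430]
r7 m[snow→φ2] = [3528, 4900]
r7 m[snow→φ3] = [25578, 52430]
r7 m[cld→φ3] = [1, 1]
r7 m[slip→φ2] = [11, 12]
r7 m[slip→φ4] = [11956, 49784]
r8 m[φ0→ice] = [76236, 163172]
r8 m[φ0→fog] = [474808, 254116]
r8 m[φ0→snow] = [63, 49]
r8 m[φ1→rain] = [477904, 251020]
r8 m[φ1→snow] = [7, 10]
r8 m[φ2→snow] = [58, 107]
r8 m[φ2→slip] = [11956, 49784]
r8 m[φ3→snow] = [8, 10]
r8 m[φ3→cld] = [181594, 547330]
r8 m[φ4→wind] = [284788, 444136]
r8 m[φ4→slip] = [11, 12]
r8 m[φ5→ice] = [1, 4]
r8 m[ice→φ0] = [1, 4]
r8 m[ice→φ5] = [76236, 163172]
r8 m[fog→φ0] = [1, 1]
r8 m[wind→φ4] = [1, 1]
r8 m[rain→φ1] = [1, 1]
r8 m[snow→φ0] = [3248, 10700]
r8 m[snow→φ1] = [29232, 52430]
r8 m[snow→φ2] = [3528, 4900]
r8 m[snow→φ3] = [25578, 52430]
r8 m[cld→φ3] = [1, 1]
r8 m[slip→φ2] = [11, 12]
r8 m[slip→φ4] = [11956, 49784]
fixed point reached at round 8
b[rain] = ⊗ incoming = [477904, 251020]

b[rain] = [477904, 251020]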